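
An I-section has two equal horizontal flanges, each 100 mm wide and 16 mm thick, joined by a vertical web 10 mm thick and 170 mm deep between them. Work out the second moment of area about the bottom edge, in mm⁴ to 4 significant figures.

I_base ≈ 8.182 × 10⁷ mm⁴

Treat the section as a set of non-overlapping primitives; coordinates are from the bounding-box lower-left.
Bottom flange: 100 × 16, A = 1 600 mm², y = 8 mm, Ī = 34133.3 mm⁴.
Web: 10 × 170, A = 1 700 mm², y = 101 mm, Ī = 4 094 167 mm⁴.
Top flange: 100 × 16, A = 1 600 mm², y = 194 mm, Ī = 34133.3 mm⁴.
Transfer each piece to a horizontal axis along the bottom face using Ī + A·d² with d = y − 0:
  bottom flange: d = 8 mm → contributes +136 533 mm⁴
  web: d = 101 mm → contributes +21 435 867 mm⁴
  top flange: d = 194 mm → contributes +60 251 733 mm⁴
Total I = 81 824 133 mm⁴.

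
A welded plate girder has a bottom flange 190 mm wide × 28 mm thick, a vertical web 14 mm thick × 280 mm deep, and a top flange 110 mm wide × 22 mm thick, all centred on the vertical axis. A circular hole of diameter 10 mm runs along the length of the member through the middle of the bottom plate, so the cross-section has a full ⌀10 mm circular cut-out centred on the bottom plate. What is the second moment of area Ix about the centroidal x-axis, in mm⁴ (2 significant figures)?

Ix ≈ 1.9 × 10⁸ mm⁴

Break the section into simple shapes (no overlaps), measuring from the bottom-left corner of the bounding box.
Bottom plate: 190 × 28, A = 5 320 mm², y = 14 mm, Ī = 347 573 mm⁴.
Web plate: 14 × 280, A = 3 920 mm², y = 168 mm, Ī = 25 610 667 mm⁴.
Top plate: 110 × 22, A = 2 420 mm², y = 319 mm, Ī = 97 607 mm⁴.
Hole (subtracted): ⌀10, A = 78.54 mm², y = 14 mm, Ī = 490.9 mm⁴.
Centroid: ȳ = ΣA·y / ΣA = 129.9 mm.
Transfer each piece to the centroidal x-axis using Ī + A·d² with d = y − 129.9:
  bottom plate: d = -115.9 mm → contributes +71 755 697 mm⁴
  web plate: d = 38.14 mm → contributes +31 314 171 mm⁴
  top plate: d = 189.1 mm → contributes +86 674 333 mm⁴
  hole: d = -115.9 mm → contributes −1 054 698 mm⁴
Total I = 188 689 503 mm⁴.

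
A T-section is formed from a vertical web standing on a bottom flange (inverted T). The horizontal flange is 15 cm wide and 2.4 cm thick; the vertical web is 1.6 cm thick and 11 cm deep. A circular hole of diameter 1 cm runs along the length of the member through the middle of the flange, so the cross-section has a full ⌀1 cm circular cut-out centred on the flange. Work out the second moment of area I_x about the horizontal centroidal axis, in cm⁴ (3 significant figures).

I_x ≈ 721 cm⁴

Break the section into simple shapes (no overlaps), measuring from the bottom-left corner of the bounding box.
Flange: 15 × 2.4, A = 36 cm², y = 1.2 cm, Ī = 17.28 cm⁴.
Web: 1.6 × 11, A = 17.6 cm², y = 7.9 cm, Ī = 177.47 cm⁴.
Hole (subtracted): ⌀1, A = 0.7854 cm², y = 1.2 cm, Ī = 0.049087 cm⁴.
Centroid: ȳ = ΣA·y / ΣA = 3.4327 cm.
Transfer each piece to the horizontal centroidal axis using Ī + A·d² with d = y − 3.4327:
  flange: d = -2.2327 cm → contributes +196.74 cm⁴
  web: d = 4.4673 cm → contributes +528.7 cm⁴
  hole: d = -2.2327 cm → contributes −3.9643 cm⁴
Total I = 721.48 cm⁴.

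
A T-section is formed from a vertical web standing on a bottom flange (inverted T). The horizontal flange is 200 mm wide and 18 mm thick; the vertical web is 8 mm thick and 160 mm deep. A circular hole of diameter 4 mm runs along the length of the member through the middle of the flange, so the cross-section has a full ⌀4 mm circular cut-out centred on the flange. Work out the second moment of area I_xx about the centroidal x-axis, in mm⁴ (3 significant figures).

Break the section into simple shapes (no overlaps), measuring from the bottom-left corner of the bounding box.
Flange: 200 × 18, A = 3 600 mm², y = 9 mm, Ī = 97 200 mm⁴.
Web: 8 × 160, A = 1 280 mm², y = 98 mm, Ī = 2 730 667 mm⁴.
Hole (subtracted): ⌀4, A = 12.566 mm², y = 9 mm, Ī = 12.566 mm⁴.
Centroid: ȳ = ΣA·y / ΣA = 32.405 mm.
Transfer each piece to the centroidal x-axis using Ī + A·d² with d = y − 32.405:
  flange: d = -23.405 mm → contributes +2 069 179 mm⁴
  web: d = 65.595 mm → contributes +8 238 207 mm⁴
  hole: d = -23.405 mm → contributes −6896.1 mm⁴
Total I = 10 300 490 mm⁴.

I_xx ≈ 1.03 × 10⁷ mm⁴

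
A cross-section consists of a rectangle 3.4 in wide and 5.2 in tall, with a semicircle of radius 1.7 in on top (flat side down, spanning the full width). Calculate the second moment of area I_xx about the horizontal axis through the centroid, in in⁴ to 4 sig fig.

Decompose the section into non-overlapping parts with the origin at the bottom-left of its bounding rectangle.
Rectangular body: 3.4 × 5.2, A = 17.68 in², y = 2.6 in, Ī = 39.8389 in⁴.
Semicircular cap: semicircle r = 1.7, A = 4.5396 in², y = 5.9215 in, Ī = 0.916701 in⁴.
Centroid: ȳ = ΣA·y / ΣA = 3.2786 in.
Transfer each piece to the horizontal axis through the centroid using Ī + A·d² with d = y − 3.2786:
  rectangular body: d = -0.678603 in → contributes +47.9806 in⁴
  semicircular cap: d = 2.6429 in → contributes +32.6254 in⁴
Total I = 80.6061 in⁴.

I_xx ≈ 80.61 in⁴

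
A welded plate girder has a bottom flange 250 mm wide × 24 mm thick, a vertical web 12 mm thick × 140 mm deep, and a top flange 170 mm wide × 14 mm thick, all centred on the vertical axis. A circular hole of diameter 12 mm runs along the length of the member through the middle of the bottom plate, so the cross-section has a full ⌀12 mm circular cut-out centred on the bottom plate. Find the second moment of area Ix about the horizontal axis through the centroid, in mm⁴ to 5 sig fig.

Ix ≈ 4.7749 × 10⁷ mm⁴

Break the section into simple shapes (no overlaps), measuring from the bottom-left corner of the bounding box.
Bottom plate: 250 × 24, A = 6 000 mm², y = 12 mm, Ī = 288 000 mm⁴.
Web plate: 12 × 140, A = 1 680 mm², y = 94 mm, Ī = 2 744 000 mm⁴.
Top plate: 170 × 14, A = 2 380 mm², y = 171 mm, Ī = 38873.33 mm⁴.
Hole (subtracted): ⌀12, A = 113.0973 mm², y = 12 mm, Ī = 1017.876 mm⁴.
Centroid: ȳ = ΣA·y / ΣA = 63.89354 mm.
Transfer each piece to the horizontal axis through the centroid using Ī + A·d² with d = y − 63.89354:
  bottom plate: d = -51.89354 mm → contributes +16 445 638 mm⁴
  web plate: d = 30.10646 mm → contributes +4 266 750 mm⁴
  top plate: d = 107.1065 mm → contributes +27 341 742 mm⁴
  hole: d = -51.89354 mm → contributes −305582.2 mm⁴
Total I = 47 748 548 mm⁴.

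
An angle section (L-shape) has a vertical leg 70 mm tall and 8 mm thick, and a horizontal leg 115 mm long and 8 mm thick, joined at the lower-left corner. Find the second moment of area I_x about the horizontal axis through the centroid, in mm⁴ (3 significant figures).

I_x ≈ 5.59 × 10⁵ mm⁴

Break the section into simple shapes (no overlaps), measuring from the bottom-left corner of the bounding box.
Vertical leg: 8 × 70, A = 560 mm², y = 35 mm, Ī = 228 667 mm⁴.
Horizontal leg (remainder): 107 × 8, A = 856 mm², y = 4 mm, Ī = 4565.3 mm⁴.
Centroid: ȳ = ΣA·y / ΣA = 16.26 mm.
Transfer each piece to the horizontal axis through the centroid using Ī + A·d² with d = y − 16.26:
  vertical leg: d = 18.74 mm → contributes +425 334 mm⁴
  horizontal leg (remainder): d = -12.26 mm → contributes +133 226 mm⁴
Total I = 558 560 mm⁴.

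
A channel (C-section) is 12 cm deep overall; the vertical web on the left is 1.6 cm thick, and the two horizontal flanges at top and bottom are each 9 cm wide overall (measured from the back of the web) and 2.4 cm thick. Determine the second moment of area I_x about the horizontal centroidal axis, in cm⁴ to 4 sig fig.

I_x ≈ 1066 cm⁴

Treat the section as a set of non-overlapping primitives; coordinates are from the bounding-box lower-left.
Web: 1.6 × 12, A = 19.2 cm², y = 6 cm, Ī = 230.4 cm⁴.
Top flange (beyond web): 7.4 × 2.4, A = 17.76 cm², y = 10.8 cm, Ī = 8.5248 cm⁴.
Bottom flange (beyond web): 7.4 × 2.4, A = 17.76 cm², y = 1.2 cm, Ī = 8.5248 cm⁴.
By symmetry the centroid is at mid-height, ȳ = 6 cm.
Transfer each piece to the horizontal centroidal axis using Ī + A·d² with d = y − 6:
  web: d = 0 cm → contributes +230.4 cm⁴
  top flange (beyond web): d = 4.8 cm → contributes +417.715 cm⁴
  bottom flange (beyond web): d = -4.8 cm → contributes +417.715 cm⁴
Total I = 1065.83 cm⁴.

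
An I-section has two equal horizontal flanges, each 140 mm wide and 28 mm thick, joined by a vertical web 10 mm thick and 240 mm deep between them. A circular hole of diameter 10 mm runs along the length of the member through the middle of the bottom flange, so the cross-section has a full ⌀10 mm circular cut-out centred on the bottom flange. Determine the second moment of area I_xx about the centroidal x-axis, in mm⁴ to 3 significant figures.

I_xx ≈ 1.51 × 10⁸ mm⁴

Break the section into simple shapes (no overlaps), measuring from the bottom-left corner of the bounding box.
Bottom flange: 140 × 28, A = 3 920 mm², y = 14 mm, Ī = 256 107 mm⁴.
Web: 10 × 240, A = 2 400 mm², y = 148 mm, Ī = 11 520 000 mm⁴.
Top flange: 140 × 28, A = 3 920 mm², y = 282 mm, Ī = 256 107 mm⁴.
Hole (subtracted): ⌀10, A = 78.54 mm², y = 14 mm, Ī = 490.87 mm⁴.
Centroid: ȳ = ΣA·y / ΣA = 149.04 mm.
Transfer each piece to the centroidal x-axis using Ī + A·d² with d = y − 149.04:
  bottom flange: d = -135.04 mm → contributes +71 735 908 mm⁴
  web: d = -1.0357 mm → contributes +11 522 574 mm⁴
  top flange: d = 132.96 mm → contributes +69 559 755 mm⁴
  hole: d = -135.04 mm → contributes −1 432 636 mm⁴
Total I = 151 385 601 mm⁴.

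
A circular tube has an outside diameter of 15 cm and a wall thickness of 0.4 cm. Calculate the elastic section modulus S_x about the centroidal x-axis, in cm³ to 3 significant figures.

Decompose the section into non-overlapping parts with the origin at the bottom-left of its bounding rectangle.
Outer circle: ⌀15, A = 176.71 cm², y = 7.5 cm, Ī = 2 485 cm⁴.
Bore (subtracted): ⌀14.2, A = 158.37 cm², y = 7.5 cm, Ī = 1995.8 cm⁴.
By symmetry the centroid is at mid-height, ȳ = 7.5 cm.
All pieces are centred on the centroidal x-axis, so I = ΣĪ (holes subtracted) = 489.22 cm⁴.
Extreme fibre distance c = 7.5 cm; S = I/c = 65.229 cm³.

S_x ≈ 65.2 cm³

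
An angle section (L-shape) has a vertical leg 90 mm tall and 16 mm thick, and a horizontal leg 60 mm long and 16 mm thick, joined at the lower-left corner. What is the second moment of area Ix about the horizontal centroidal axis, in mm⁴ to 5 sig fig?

Break the section into simple shapes (no overlaps), measuring from the bottom-left corner of the bounding box.
Vertical leg: 16 × 90, A = 1 440 mm², y = 45 mm, Ī = 972 000 mm⁴.
Horizontal leg (remainder): 44 × 16, A = 704 mm², y = 8 mm, Ī = 15018.67 mm⁴.
Centroid: ȳ = ΣA·y / ΣA = 32.85075 mm.
Transfer each piece to the horizontal centroidal axis using Ī + A·d² with d = y − 32.85075:
  vertical leg: d = 12.14925 mm → contributes +1 184 550 mm⁴
  horizontal leg (remainder): d = -24.85075 mm → contributes +449780.6 mm⁴
Total I = 1 634 331 mm⁴.

Ix ≈ 1.6343 × 10⁶ mm⁴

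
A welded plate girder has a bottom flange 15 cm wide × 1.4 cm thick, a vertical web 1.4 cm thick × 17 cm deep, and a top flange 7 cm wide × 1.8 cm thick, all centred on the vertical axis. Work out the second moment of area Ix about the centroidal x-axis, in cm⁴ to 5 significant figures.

Treat the section as a set of non-overlapping primitives; coordinates are from the bounding-box lower-left.
Bottom plate: 15 × 1.4, A = 21 cm², y = 0.7 cm, Ī = 3.43 cm⁴.
Web plate: 1.4 × 17, A = 23.8 cm², y = 9.9 cm, Ī = 573.1833 cm⁴.
Top plate: 7 × 1.8, A = 12.6 cm², y = 19.3 cm, Ī = 3.402 cm⁴.
Centroid: ȳ = ΣA·y / ΣA = 8.597561 cm.
Transfer each piece to the centroidal x-axis using Ī + A·d² with d = y − 8.597561:
  bottom plate: d = -7.897561 cm → contributes +1313.231 cm⁴
  web plate: d = 1.302439 cm → contributes +613.5564 cm⁴
  top plate: d = 10.70244 cm → contributes +1446.634 cm⁴
Total I = 3373.421 cm⁴.

Ix ≈ 3373.4 cm⁴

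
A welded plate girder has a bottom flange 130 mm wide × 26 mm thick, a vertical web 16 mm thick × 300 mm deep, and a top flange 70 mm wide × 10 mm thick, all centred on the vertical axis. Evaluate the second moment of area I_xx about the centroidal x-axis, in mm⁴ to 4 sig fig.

I_xx ≈ 1.208 × 10⁸ mm⁴

Decompose the section into non-overlapping parts with the origin at the bottom-left of its bounding rectangle.
Bottom plate: 130 × 26, A = 3 380 mm², y = 13 mm, Ī = 190 407 mm⁴.
Web plate: 16 × 300, A = 4 800 mm², y = 176 mm, Ī = 36 000 000 mm⁴.
Top plate: 70 × 10, A = 700 mm², y = 331 mm, Ī = 5833.33 mm⁴.
Centroid: ȳ = ΣA·y / ΣA = 126.176 mm.
Transfer each piece to the centroidal x-axis using Ī + A·d² with d = y − 126.176:
  bottom plate: d = -113.176 mm → contributes +43 483 926 mm⁴
  web plate: d = 49.8243 mm → contributes +47 915 824 mm⁴
  top plate: d = 204.824 mm → contributes +29 372 936 mm⁴
Total I = 120 772 686 mm⁴.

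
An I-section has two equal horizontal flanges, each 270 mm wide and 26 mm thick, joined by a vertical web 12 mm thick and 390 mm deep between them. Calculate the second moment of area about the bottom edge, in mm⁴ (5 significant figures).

I_base ≈ 1.5818 × 10⁹ mm⁴

Break the section into simple shapes (no overlaps), measuring from the bottom-left corner of the bounding box.
Bottom flange: 270 × 26, A = 7 020 mm², y = 13 mm, Ī = 395 460 mm⁴.
Web: 12 × 390, A = 4 680 mm², y = 221 mm, Ī = 59 319 000 mm⁴.
Top flange: 270 × 26, A = 7 020 mm², y = 429 mm, Ī = 395 460 mm⁴.
Transfer each piece to the bottom edge using Ī + A·d² with d = y − 0:
  bottom flange: d = 13 mm → contributes +1 581 840 mm⁴
  web: d = 221 mm → contributes +287 894 880 mm⁴
  top flange: d = 429 mm → contributes +1 292 363 280 mm⁴
Total I = 1 581 840 000 mm⁴.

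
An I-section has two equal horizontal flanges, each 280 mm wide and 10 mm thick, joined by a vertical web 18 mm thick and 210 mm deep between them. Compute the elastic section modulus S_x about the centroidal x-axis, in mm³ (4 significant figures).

Split into non-overlapping primitives; take the origin at the lower-left of the bounding box.
Bottom flange: 280 × 10, A = 2 800 mm², y = 5 mm, Ī = 23333.3 mm⁴.
Web: 18 × 210, A = 3 780 mm², y = 115 mm, Ī = 13 891 500 mm⁴.
Top flange: 280 × 10, A = 2 800 mm², y = 225 mm, Ī = 23333.3 mm⁴.
By symmetry the centroid is at mid-height, ȳ = 115 mm.
Transfer each piece to the centroidal x-axis using Ī + A·d² with d = y − 115:
  bottom flange: d = -110 mm → contributes +33 903 333 mm⁴
  web: d = 0 mm → contributes +13 891 500 mm⁴
  top flange: d = 110 mm → contributes +33 903 333 mm⁴
Total I = 81 698 167 mm⁴.
Extreme fibre distance c = 115 mm; S = I/c = 710 419 mm³.

S_x ≈ 7.104 × 10⁵ mm³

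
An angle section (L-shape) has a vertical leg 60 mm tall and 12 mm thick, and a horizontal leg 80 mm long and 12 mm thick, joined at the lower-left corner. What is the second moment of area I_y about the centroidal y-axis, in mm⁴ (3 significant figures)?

I_y ≈ 9.35 × 10⁵ mm⁴

Treat the section as a set of non-overlapping primitives; coordinates are from the bounding-box lower-left.
Vertical leg: 12 × 60, A = 720 mm², x = 6 mm, Ī = 8 640 mm⁴.
Horizontal leg (remainder): 68 × 12, A = 816 mm², x = 46 mm, Ī = 314 432 mm⁴.
Centroid: x̄ = ΣA·x / ΣA = 27.25 mm.
Transfer each piece to the centroidal y-axis using Ī + A·d² with d = x − 27.25:
  vertical leg: d = -21.25 mm → contributes +333 765 mm⁴
  horizontal leg (remainder): d = 18.75 mm → contributes +601 307 mm⁴
Total I = 935 072 mm⁴.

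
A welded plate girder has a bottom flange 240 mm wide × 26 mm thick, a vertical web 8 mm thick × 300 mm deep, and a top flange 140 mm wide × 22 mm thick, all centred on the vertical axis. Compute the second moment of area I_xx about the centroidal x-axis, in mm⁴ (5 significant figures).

I_xx ≈ 2.4092 × 10⁸ mm⁴

Decompose the section into non-overlapping parts with the origin at the bottom-left of its bounding rectangle.
Bottom plate: 240 × 26, A = 6 240 mm², y = 13 mm, Ī = 351 520 mm⁴.
Web plate: 8 × 300, A = 2 400 mm², y = 176 mm, Ī = 18 000 000 mm⁴.
Top plate: 140 × 22, A = 3 080 mm², y = 337 mm, Ī = 124226.7 mm⁴.
Centroid: ȳ = ΣA·y / ΣA = 131.5256 mm.
Transfer each piece to the centroidal x-axis using Ī + A·d² with d = y − 131.5256:
  bottom plate: d = -118.5256 mm → contributes +88 013 019 mm⁴
  web plate: d = 44.4744 mm → contributes +22 747 134 mm⁴
  top plate: d = 205.4744 mm → contributes +130 160 996 mm⁴
Total I = 240 921 149 mm⁴.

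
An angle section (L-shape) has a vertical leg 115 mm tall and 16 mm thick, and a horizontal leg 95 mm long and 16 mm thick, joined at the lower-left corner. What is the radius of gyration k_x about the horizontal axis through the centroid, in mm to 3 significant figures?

k_x ≈ 35.4 mm

Split into non-overlapping primitives; take the origin at the lower-left of the bounding box.
Vertical leg: 16 × 115, A = 1 840 mm², y = 57.5 mm, Ī = 2 027 833 mm⁴.
Horizontal leg (remainder): 79 × 16, A = 1 264 mm², y = 8 mm, Ī = 26 965 mm⁴.
Centroid: ȳ = ΣA·y / ΣA = 37.343 mm.
Transfer each piece to the horizontal axis through the centroid using Ī + A·d² with d = y − 37.343:
  vertical leg: d = 20.157 mm → contributes +2 775 450 mm⁴
  horizontal leg (remainder): d = -29.343 mm → contributes +1 115 268 mm⁴
Total I = 3 890 718 mm⁴.
Radius of gyration: k = √(I/A) = √(3 890 718 / 3 104) = 35.404 mm.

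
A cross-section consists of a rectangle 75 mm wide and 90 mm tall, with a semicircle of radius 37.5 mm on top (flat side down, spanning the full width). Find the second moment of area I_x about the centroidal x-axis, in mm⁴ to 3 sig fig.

I_x ≈ 1.09 × 10⁷ mm⁴

Break the section into simple shapes (no overlaps), measuring from the bottom-left corner of the bounding box.
Rectangular body: 75 × 90, A = 6 750 mm², y = 45 mm, Ī = 4 556 250 mm⁴.
Semicircular cap: semicircle r = 37.5, A = 2208.9 mm², y = 105.92 mm, Ī = 217 049 mm⁴.
Centroid: ȳ = ΣA·y / ΣA = 60.019 mm.
Transfer each piece to the centroidal x-axis using Ī + A·d² with d = y − 60.019:
  rectangular body: d = -15.019 mm → contributes +6 078 940 mm⁴
  semicircular cap: d = 45.896 mm → contributes +4 870 048 mm⁴
Total I = 10 948 988 mm⁴.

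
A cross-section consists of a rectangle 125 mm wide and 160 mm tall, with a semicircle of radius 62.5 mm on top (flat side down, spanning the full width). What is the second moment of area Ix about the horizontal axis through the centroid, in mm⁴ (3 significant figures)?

Ix ≈ 9.76 × 10⁷ mm⁴

Split into non-overlapping primitives; take the origin at the lower-left of the bounding box.
Rectangular body: 125 × 160, A = 20 000 mm², y = 80 mm, Ī = 42 666 667 mm⁴.
Semicircular cap: semicircle r = 62.5, A = 6135.9 mm², y = 186.53 mm, Ī = 1 674 758 mm⁴.
Centroid: ȳ = ΣA·y / ΣA = 105.01 mm.
Transfer each piece to the horizontal axis through the centroid using Ī + A·d² with d = y − 105.01:
  rectangular body: d = -25.009 mm → contributes +55 175 705 mm⁴
  semicircular cap: d = 81.517 mm → contributes +42 447 885 mm⁴
Total I = 97 623 590 mm⁴.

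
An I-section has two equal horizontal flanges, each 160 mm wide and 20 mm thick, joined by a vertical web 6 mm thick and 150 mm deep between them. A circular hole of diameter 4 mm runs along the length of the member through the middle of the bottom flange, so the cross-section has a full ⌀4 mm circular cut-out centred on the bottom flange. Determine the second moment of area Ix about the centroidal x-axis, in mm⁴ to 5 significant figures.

Ix ≈ 4.8050 × 10⁷ mm⁴

Break the section into simple shapes (no overlaps), measuring from the bottom-left corner of the bounding box.
Bottom flange: 160 × 20, A = 3 200 mm², y = 10 mm, Ī = 106666.7 mm⁴.
Web: 6 × 150, A = 900 mm², y = 95 mm, Ī = 1 687 500 mm⁴.
Top flange: 160 × 20, A = 3 200 mm², y = 180 mm, Ī = 106666.7 mm⁴.
Hole (subtracted): ⌀4, A = 12.56637 mm², y = 10 mm, Ī = 12.56637 mm⁴.
Centroid: ȳ = ΣA·y / ΣA = 95.14657 mm.
Transfer each piece to the centroidal x-axis using Ī + A·d² with d = y − 95.14657:
  bottom flange: d = -85.14657 mm → contributes +23 306 471 mm⁴
  web: d = -0.1465731 mm → contributes +1 687 519 mm⁴
  top flange: d = 84.85343 mm → contributes +23 147 000 mm⁴
  hole: d = -85.14657 mm → contributes −91117.99 mm⁴
Total I = 48 049 872 mm⁴.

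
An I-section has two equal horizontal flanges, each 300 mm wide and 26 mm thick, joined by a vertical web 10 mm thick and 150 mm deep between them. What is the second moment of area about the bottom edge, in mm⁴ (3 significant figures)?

Break the section into simple shapes (no overlaps), measuring from the bottom-left corner of the bounding box.
Bottom flange: 300 × 26, A = 7 800 mm², y = 13 mm, Ī = 439 400 mm⁴.
Web: 10 × 150, A = 1 500 mm², y = 101 mm, Ī = 2 812 500 mm⁴.
Top flange: 300 × 26, A = 7 800 mm², y = 189 mm, Ī = 439 400 mm⁴.
Transfer each piece to a horizontal axis along the bottom face using Ī + A·d² with d = y − 0:
  bottom flange: d = 13 mm → contributes +1 757 600 mm⁴
  web: d = 101 mm → contributes +18 114 000 mm⁴
  top flange: d = 189 mm → contributes +279 063 200 mm⁴
Total I = 298 934 800 mm⁴.

I_base ≈ 2.99 × 10⁸ mm⁴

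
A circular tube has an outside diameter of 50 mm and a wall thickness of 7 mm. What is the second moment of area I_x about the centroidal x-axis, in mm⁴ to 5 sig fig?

I_x ≈ 2.2435 × 10⁵ mm⁴

Split into non-overlapping primitives; take the origin at the lower-left of the bounding box.
Outer circle: ⌀50, A = 1963.495 mm², y = 25 mm, Ī = 306796.2 mm⁴.
Bore (subtracted): ⌀36, A = 1017.876 mm², y = 25 mm, Ī = 82447.96 mm⁴.
By symmetry the centroid is at mid-height, ȳ = 25 mm.
All pieces are centred on the centroidal x-axis, so I = ΣĪ (holes subtracted) = 224348.2 mm⁴.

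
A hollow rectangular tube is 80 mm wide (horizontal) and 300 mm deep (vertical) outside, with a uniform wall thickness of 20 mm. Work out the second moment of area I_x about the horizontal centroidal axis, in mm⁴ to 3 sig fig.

I_x ≈ 1.21 × 10⁸ mm⁴

Break the section into simple shapes (no overlaps), measuring from the bottom-left corner of the bounding box.
Outer rectangle: 80 × 300, A = 24 000 mm², y = 150 mm, Ī = 180 000 000 mm⁴.
Inner void (subtracted): 40 × 260, A = 10 400 mm², y = 150 mm, Ī = 58 586 667 mm⁴.
By symmetry the centroid is at mid-height, ȳ = 150 mm.
All pieces are centred on the horizontal centroidal axis, so I = ΣĪ (holes subtracted) = 121 413 333 mm⁴.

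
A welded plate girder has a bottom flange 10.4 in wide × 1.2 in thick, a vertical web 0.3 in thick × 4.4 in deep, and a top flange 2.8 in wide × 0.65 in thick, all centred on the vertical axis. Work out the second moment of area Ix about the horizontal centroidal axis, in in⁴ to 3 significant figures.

Split into non-overlapping primitives; take the origin at the lower-left of the bounding box.
Bottom plate: 10.4 × 1.2, A = 12.48 in², y = 0.6 in, Ī = 1.4976 in⁴.
Web plate: 0.3 × 4.4, A = 1.32 in², y = 3.4 in, Ī = 2.1296 in⁴.
Top plate: 2.8 × 0.65, A = 1.82 in², y = 5.925 in, Ī = 0.064079 in⁴.
Centroid: ȳ = ΣA·y / ΣA = 1.4571 in.
Transfer each piece to the horizontal centroidal axis using Ī + A·d² with d = y − 1.4571:
  bottom plate: d = -0.85707 in → contributes +10.665 in⁴
  web plate: d = 1.9429 in → contributes +7.1125 in⁴
  top plate: d = 4.4679 in → contributes +36.396 in⁴
Total I = 54.173 in⁴.

Ix ≈ 54.2 in⁴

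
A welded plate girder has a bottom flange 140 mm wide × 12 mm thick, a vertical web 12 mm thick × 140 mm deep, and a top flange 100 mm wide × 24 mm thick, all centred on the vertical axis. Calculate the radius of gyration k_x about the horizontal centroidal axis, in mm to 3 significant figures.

Split into non-overlapping primitives; take the origin at the lower-left of the bounding box.
Bottom plate: 140 × 12, A = 1 680 mm², y = 6 mm, Ī = 20 160 mm⁴.
Web plate: 12 × 140, A = 1 680 mm², y = 82 mm, Ī = 2 744 000 mm⁴.
Top plate: 100 × 24, A = 2 400 mm², y = 164 mm, Ī = 115 200 mm⁴.
Centroid: ȳ = ΣA·y / ΣA = 94 mm.
Transfer each piece to the horizontal centroidal axis using Ī + A·d² with d = y − 94:
  bottom plate: d = -88 mm → contributes +13 030 080 mm⁴
  web plate: d = -12 mm → contributes +2 985 920 mm⁴
  top plate: d = 70 mm → contributes +11 875 200 mm⁴
Total I = 27 891 200 mm⁴.
Radius of gyration: k = √(I/A) = √(27 891 200 / 5 760) = 69.586 mm.

k_x ≈ 69.6 mm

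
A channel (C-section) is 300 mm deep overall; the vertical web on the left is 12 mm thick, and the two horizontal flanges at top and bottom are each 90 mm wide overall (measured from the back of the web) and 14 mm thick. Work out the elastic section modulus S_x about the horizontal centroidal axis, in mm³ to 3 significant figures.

Split into non-overlapping primitives; take the origin at the lower-left of the bounding box.
Web: 12 × 300, A = 3 600 mm², y = 150 mm, Ī = 27 000 000 mm⁴.
Top flange (beyond web): 78 × 14, A = 1 092 mm², y = 293 mm, Ī = 17 836 mm⁴.
Bottom flange (beyond web): 78 × 14, A = 1 092 mm², y = 7 mm, Ī = 17 836 mm⁴.
By symmetry the centroid is at mid-height, ȳ = 150 mm.
Transfer each piece to the horizontal centroidal axis using Ī + A·d² with d = y − 150:
  web: d = 0 mm → contributes +27 000 000 mm⁴
  top flange (beyond web): d = 143 mm → contributes +22 348 144 mm⁴
  bottom flange (beyond web): d = -143 mm → contributes +22 348 144 mm⁴
Total I = 71 696 288 mm⁴.
Extreme fibre distance c = 150 mm; S = I/c = 477 975 mm³.

S_x ≈ 4.78 × 10⁵ mm³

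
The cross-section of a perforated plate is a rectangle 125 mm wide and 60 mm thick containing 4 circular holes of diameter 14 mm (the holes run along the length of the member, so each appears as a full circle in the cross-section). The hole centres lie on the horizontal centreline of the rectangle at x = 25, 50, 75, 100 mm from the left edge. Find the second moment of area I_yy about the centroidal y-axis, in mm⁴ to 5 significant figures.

Treat the section as a set of non-overlapping primitives; coordinates are from the bounding-box lower-left.
Plate: 125 × 60, A = 7 500 mm², x = 62.5 mm, Ī = 9 765 625 mm⁴.
Hole 1 (subtracted): ⌀14, A = 153.938 mm², x = 25 mm, Ī = 1885.741 mm⁴.
Hole 2 (subtracted): ⌀14, A = 153.938 mm², x = 50 mm, Ī = 1885.741 mm⁴.
Hole 3 (subtracted): ⌀14, A = 153.938 mm², x = 75 mm, Ī = 1885.741 mm⁴.
Hole 4 (subtracted): ⌀14, A = 153.938 mm², x = 100 mm, Ī = 1885.741 mm⁴.
By symmetry the centroid is at mid-width, x̄ = 62.5 mm.
Transfer each piece to the centroidal y-axis using Ī + A·d² with d = x − 62.5:
  plate: d = 0 mm → contributes +9 765 625 mm⁴
  hole 1: d = -37.5 mm → contributes −218361.1 mm⁴
  hole 2: d = -12.5 mm → contributes −25938.56 mm⁴
  hole 3: d = 12.5 mm → contributes −25938.56 mm⁴
  hole 4: d = 37.5 mm → contributes −218361.1 mm⁴
Total I = 9 277 026 mm⁴.

I_yy ≈ 9.2770 × 10⁶ mm⁴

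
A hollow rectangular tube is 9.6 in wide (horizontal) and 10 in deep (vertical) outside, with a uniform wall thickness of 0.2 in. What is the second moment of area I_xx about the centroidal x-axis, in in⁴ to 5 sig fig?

Split into non-overlapping primitives; take the origin at the lower-left of the bounding box.
Outer rectangle: 9.6 × 10, A = 96 in², y = 5 in, Ī = 800 in⁴.
Inner void (subtracted): 9.2 × 9.6, A = 88.32 in², y = 5 in, Ī = 678.2976 in⁴.
By symmetry the centroid is at mid-height, ȳ = 5 in.
All pieces are centred on the centroidal x-axis, so I = ΣĪ (holes subtracted) = 121.7024 in⁴.

I_xx ≈ 121.70 in⁴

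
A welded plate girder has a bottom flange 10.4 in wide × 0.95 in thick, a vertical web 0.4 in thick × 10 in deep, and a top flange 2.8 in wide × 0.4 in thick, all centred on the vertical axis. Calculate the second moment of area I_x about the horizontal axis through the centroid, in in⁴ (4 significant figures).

Decompose the section into non-overlapping parts with the origin at the bottom-left of its bounding rectangle.
Bottom plate: 10.4 × 0.95, A = 9.88 in², y = 0.475 in, Ī = 0.743058 in⁴.
Web plate: 0.4 × 10, A = 4 in², y = 5.95 in, Ī = 33.3333 in⁴.
Top plate: 2.8 × 0.4, A = 1.12 in², y = 11.15 in, Ī = 0.0149333 in⁴.
Centroid: ȳ = ΣA·y / ΣA = 2.73207 in.
Transfer each piece to the horizontal axis through the centroid using Ī + A·d² with d = y − 2.73207:
  bottom plate: d = -2.25707 in → contributes +51.0752 in⁴
  web plate: d = 3.21793 in → contributes +74.7537 in⁴
  top plate: d = 8.41793 in → contributes +79.3799 in⁴
Total I = 205.209 in⁴.

I_x ≈ 205.2 in⁴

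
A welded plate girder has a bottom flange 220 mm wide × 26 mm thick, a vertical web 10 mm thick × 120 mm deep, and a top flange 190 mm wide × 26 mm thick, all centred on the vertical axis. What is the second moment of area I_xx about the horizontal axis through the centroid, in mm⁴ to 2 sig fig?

I_xx ≈ 5.9 × 10⁷ mm⁴

Decompose the section into non-overlapping parts with the origin at the bottom-left of its bounding rectangle.
Bottom plate: 220 × 26, A = 5 720 mm², y = 13 mm, Ī = 322 227 mm⁴.
Web plate: 10 × 120, A = 1 200 mm², y = 86 mm, Ī = 1 440 000 mm⁴.
Top plate: 190 × 26, A = 4 940 mm², y = 159 mm, Ī = 278 287 mm⁴.
Centroid: ȳ = ΣA·y / ΣA = 81.2 mm.
Transfer each piece to the horizontal axis through the centroid using Ī + A·d² with d = y − 81.2:
  bottom plate: d = -68.2 mm → contributes +26 926 530 mm⁴
  web plate: d = 4.801 mm → contributes +1 467 660 mm⁴
  top plate: d = 77.8 mm → contributes +30 180 094 mm⁴
Total I = 58 574 284 mm⁴.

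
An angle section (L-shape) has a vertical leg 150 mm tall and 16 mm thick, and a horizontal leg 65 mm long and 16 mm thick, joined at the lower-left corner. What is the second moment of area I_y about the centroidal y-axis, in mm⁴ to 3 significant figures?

I_y ≈ 8.32 × 10⁵ mm⁴

Break the section into simple shapes (no overlaps), measuring from the bottom-left corner of the bounding box.
Vertical leg: 16 × 150, A = 2 400 mm², x = 8 mm, Ī = 51 200 mm⁴.
Horizontal leg (remainder): 49 × 16, A = 784 mm², x = 40.5 mm, Ī = 156 865 mm⁴.
Centroid: x̄ = ΣA·x / ΣA = 16.003 mm.
Transfer each piece to the centroidal y-axis using Ī + A·d² with d = x − 16.003:
  vertical leg: d = -8.0025 mm → contributes +204 896 mm⁴
  horizontal leg (remainder): d = 24.497 mm → contributes +627 365 mm⁴
Total I = 832 261 mm⁴.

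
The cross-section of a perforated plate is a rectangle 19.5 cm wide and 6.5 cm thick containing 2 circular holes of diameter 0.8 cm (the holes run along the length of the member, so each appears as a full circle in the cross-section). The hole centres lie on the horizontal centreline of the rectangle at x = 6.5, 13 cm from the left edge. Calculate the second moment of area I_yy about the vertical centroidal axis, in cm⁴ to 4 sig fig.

I_yy ≈ 4006 cm⁴

Break the section into simple shapes (no overlaps), measuring from the bottom-left corner of the bounding box.
Plate: 19.5 × 6.5, A = 126.75 cm², x = 9.75 cm, Ī = 4016.39 cm⁴.
Hole 1 (subtracted): ⌀0.8, A = 0.502655 cm², x = 6.5 cm, Ī = 0.0201062 cm⁴.
Hole 2 (subtracted): ⌀0.8, A = 0.502655 cm², x = 13 cm, Ī = 0.0201062 cm⁴.
By symmetry the centroid is at mid-width, x̄ = 9.75 cm.
Transfer each piece to the vertical centroidal axis using Ī + A·d² with d = x − 9.75:
  plate: d = 0 cm → contributes +4016.39 cm⁴
  hole 1: d = -3.25 cm → contributes −5.3294 cm⁴
  hole 2: d = 3.25 cm → contributes −5.3294 cm⁴
Total I = 4005.73 cm⁴.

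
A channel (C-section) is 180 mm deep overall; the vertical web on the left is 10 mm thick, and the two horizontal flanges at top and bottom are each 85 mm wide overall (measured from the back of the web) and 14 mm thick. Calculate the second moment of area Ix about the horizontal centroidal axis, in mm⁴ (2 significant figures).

Ix ≈ 1.9 × 10⁷ mm⁴

Decompose the section into non-overlapping parts with the origin at the bottom-left of its bounding rectangle.
Web: 10 × 180, A = 1 800 mm², y = 90 mm, Ī = 4 860 000 mm⁴.
Top flange (beyond web): 75 × 14, A = 1 050 mm², y = 173 mm, Ī = 17 150 mm⁴.
Bottom flange (beyond web): 75 × 14, A = 1 050 mm², y = 7 mm, Ī = 17 150 mm⁴.
By symmetry the centroid is at mid-height, ȳ = 90 mm.
Transfer each piece to the horizontal centroidal axis using Ī + A·d² with d = y − 90:
  web: d = 0 mm → contributes +4 860 000 mm⁴
  top flange (beyond web): d = 83 mm → contributes +7 250 600 mm⁴
  bottom flange (beyond web): d = -83 mm → contributes +7 250 600 mm⁴
Total I = 19 361 200 mm⁴.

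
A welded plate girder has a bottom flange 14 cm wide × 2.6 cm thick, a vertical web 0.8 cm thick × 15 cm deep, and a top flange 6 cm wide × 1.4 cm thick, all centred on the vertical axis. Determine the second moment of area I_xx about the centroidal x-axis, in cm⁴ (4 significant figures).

Treat the section as a set of non-overlapping primitives; coordinates are from the bounding-box lower-left.
Bottom plate: 14 × 2.6, A = 36.4 cm², y = 1.3 cm, Ī = 20.5053 cm⁴.
Web plate: 0.8 × 15, A = 12 cm², y = 10.1 cm, Ī = 225 cm⁴.
Top plate: 6 × 1.4, A = 8.4 cm², y = 18.3 cm, Ī = 1.372 cm⁴.
Centroid: ȳ = ΣA·y / ΣA = 5.67324 cm.
Transfer each piece to the centroidal x-axis using Ī + A·d² with d = y − 5.67324:
  bottom plate: d = -4.37324 cm → contributes +716.663 cm⁴
  web plate: d = 4.42676 cm → contributes +460.155 cm⁴
  top plate: d = 12.6268 cm → contributes +1340.63 cm⁴
Total I = 2517.44 cm⁴.

I_xx ≈ 2517 cm⁴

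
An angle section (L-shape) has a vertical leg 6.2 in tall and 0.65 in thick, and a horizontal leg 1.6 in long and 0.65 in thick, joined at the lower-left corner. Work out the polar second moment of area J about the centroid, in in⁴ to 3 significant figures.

Treat the section as a set of non-overlapping primitives; coordinates are from the bounding-box lower-left.
Vertical leg: 0.65 × 6.2, A = 4.03 in², y = 3.1 in, Ī = 12.909 in⁴.
Horizontal leg (remainder): 0.95 × 0.65, A = 0.6175 in², y = 0.325 in, Ī = 0.021741 in⁴.
Centroid: ȳ = ΣA·y / ΣA = 2.7313 in.
Transfer each piece to the centroidal x-axis using Ī + A·d² with d = y − 2.7313:
  vertical leg: d = 0.36871 in → contributes +13.457 in⁴
  horizontal leg (remainder): d = -2.4063 in → contributes +3.5972 in⁴
Total I = 17.055 in⁴.
For the y-axis: x̄ = 0.43129 in.
Repeating about the centroidal y-axis gives I_y = 0.53102 in⁴.
Polar second moment: J = I_x + I_y = 17.586 in⁴.

J ≈ 17.6 in⁴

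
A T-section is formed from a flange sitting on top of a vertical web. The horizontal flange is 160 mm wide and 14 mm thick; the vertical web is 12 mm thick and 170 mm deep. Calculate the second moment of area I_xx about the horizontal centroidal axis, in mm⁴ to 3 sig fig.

Treat the section as a set of non-overlapping primitives; coordinates are from the bounding-box lower-left.
Flange: 160 × 14, A = 2 240 mm², y = 177 mm, Ī = 36 587 mm⁴.
Web: 12 × 170, A = 2 040 mm², y = 85 mm, Ī = 4 913 000 mm⁴.
Centroid: ȳ = ΣA·y / ΣA = 133.15 mm.
Transfer each piece to the horizontal centroidal axis using Ī + A·d² with d = y − 133.15:
  flange: d = 43.85 mm → contributes +4 343 801 mm⁴
  web: d = -48.15 mm → contributes +9 642 490 mm⁴
Total I = 13 986 291 mm⁴.

I_xx ≈ 1.40 × 10⁷ mm⁴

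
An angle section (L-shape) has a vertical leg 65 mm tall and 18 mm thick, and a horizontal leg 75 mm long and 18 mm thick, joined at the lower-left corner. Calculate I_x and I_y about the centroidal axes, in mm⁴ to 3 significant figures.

I_x ≈ 7.42 × 10⁵ mm⁴, I_y ≈ 1.08 × 10⁶ mm⁴

Treat the section as a set of non-overlapping primitives; coordinates are from the bounding-box lower-left.
Vertical leg: 18 × 65, A = 1 170 mm², y = 32.5 mm, Ī = 411 938 mm⁴.
Horizontal leg (remainder): 57 × 18, A = 1 026 mm², y = 9 mm, Ī = 27 702 mm⁴.
Centroid: ȳ = ΣA·y / ΣA = 21.52 mm.
Transfer each piece to the centroidal x-axis using Ī + A·d² with d = y − 21.52:
  vertical leg: d = 10.98 mm → contributes +552 981 mm⁴
  horizontal leg (remainder): d = -12.52 mm → contributes +188 541 mm⁴
Total I = 741 521 mm⁴.
For the y-axis: x̄ = 26.52 mm.
Repeating about the centroidal y-axis gives I_y = 1 078 091 mm⁴.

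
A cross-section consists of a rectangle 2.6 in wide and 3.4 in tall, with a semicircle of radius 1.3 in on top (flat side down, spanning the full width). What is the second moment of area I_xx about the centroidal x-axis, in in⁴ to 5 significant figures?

Decompose the section into non-overlapping parts with the origin at the bottom-left of its bounding rectangle.
Rectangular body: 2.6 × 3.4, A = 8.84 in², y = 1.7 in, Ī = 8.515867 in⁴.
Semicircular cap: semicircle r = 1.3, A = 2.654646 in², y = 3.951737 in, Ī = 0.3134769 in⁴.
Centroid: ȳ = ΣA·y / ΣA = 2.22003 in.
Transfer each piece to the centroidal x-axis using Ī + A·d² with d = y − 2.22003:
  rectangular body: d = -0.5200303 in → contributes +10.90648 in⁴
  semicircular cap: d = 1.731707 in → contributes +8.274251 in⁴
Total I = 19.18073 in⁴.

I_xx ≈ 19.181 in⁴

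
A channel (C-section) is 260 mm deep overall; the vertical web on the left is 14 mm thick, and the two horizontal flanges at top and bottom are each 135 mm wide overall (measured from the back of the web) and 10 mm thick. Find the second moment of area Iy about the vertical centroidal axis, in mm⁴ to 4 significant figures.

Split into non-overlapping primitives; take the origin at the lower-left of the bounding box.
Web: 14 × 260, A = 3 640 mm², x = 7 mm, Ī = 59453.3 mm⁴.
Top flange (beyond web): 121 × 10, A = 1 210 mm², x = 74.5 mm, Ī = 1 476 301 mm⁴.
Bottom flange (beyond web): 121 × 10, A = 1 210 mm², x = 74.5 mm, Ī = 1 476 301 mm⁴.
Centroid: x̄ = ΣA·x / ΣA = 33.9554 mm.
Transfer each piece to the vertical centroidal axis using Ī + A·d² with d = x − 33.9554:
  web: d = -26.9554 mm → contributes +2 704 263 mm⁴
  top flange (beyond web): d = 40.5446 mm → contributes +3 465 373 mm⁴
  bottom flange (beyond web): d = 40.5446 mm → contributes +3 465 373 mm⁴
Total I = 9 635 008 mm⁴.

Iy ≈ 9.635 × 10⁶ mm⁴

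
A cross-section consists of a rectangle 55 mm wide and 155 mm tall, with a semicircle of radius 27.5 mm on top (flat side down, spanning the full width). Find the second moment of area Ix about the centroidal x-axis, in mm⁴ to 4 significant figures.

Ix ≈ 2.542 × 10⁷ mm⁴

Split into non-overlapping primitives; take the origin at the lower-left of the bounding box.
Rectangular body: 55 × 155, A = 8 525 mm², y = 77.5 mm, Ī = 17 067 760 mm⁴.
Semicircular cap: semicircle r = 27.5, A = 1187.91 mm², y = 166.671 mm, Ī = 62771.5 mm⁴.
Centroid: ȳ = ΣA·y / ΣA = 88.4059 mm.
Transfer each piece to the centroidal x-axis using Ī + A·d² with d = y − 88.4059:
  rectangular body: d = -10.9059 mm → contributes +18 081 710 mm⁴
  semicircular cap: d = 78.2655 mm → contributes +7 339 324 mm⁴
Total I = 25 421 035 mm⁴.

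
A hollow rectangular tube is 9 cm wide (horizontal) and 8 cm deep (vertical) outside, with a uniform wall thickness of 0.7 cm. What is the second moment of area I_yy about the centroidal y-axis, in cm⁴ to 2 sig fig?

I_yy ≈ 240 cm⁴

Break the section into simple shapes (no overlaps), measuring from the bottom-left corner of the bounding box.
Outer rectangle: 9 × 8, A = 72 cm², x = 4.5 cm, Ī = 486 cm⁴.
Inner void (subtracted): 7.6 × 6.6, A = 50.16 cm², x = 4.5 cm, Ī = 241.4 cm⁴.
By symmetry the centroid is at mid-width, x̄ = 4.5 cm.
All pieces are centred on the centroidal y-axis, so I = ΣĪ (holes subtracted) = 244.6 cm⁴.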